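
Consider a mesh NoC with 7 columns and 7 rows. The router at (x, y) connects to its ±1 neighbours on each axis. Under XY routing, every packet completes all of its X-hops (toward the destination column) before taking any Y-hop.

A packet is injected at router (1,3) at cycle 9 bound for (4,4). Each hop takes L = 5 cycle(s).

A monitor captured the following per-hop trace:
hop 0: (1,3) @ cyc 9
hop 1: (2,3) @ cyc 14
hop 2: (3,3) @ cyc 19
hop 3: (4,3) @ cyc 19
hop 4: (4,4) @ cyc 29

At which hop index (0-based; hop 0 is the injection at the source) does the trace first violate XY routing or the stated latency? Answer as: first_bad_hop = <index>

hop 1: step (+1,+0), +5 cyc — ok
hop 2: step (+1,+0), +5 cyc — ok
hop 3: step (+1,+0), +0 cyc — BAD: Δcyc=0≠L

first_bad_hop = 3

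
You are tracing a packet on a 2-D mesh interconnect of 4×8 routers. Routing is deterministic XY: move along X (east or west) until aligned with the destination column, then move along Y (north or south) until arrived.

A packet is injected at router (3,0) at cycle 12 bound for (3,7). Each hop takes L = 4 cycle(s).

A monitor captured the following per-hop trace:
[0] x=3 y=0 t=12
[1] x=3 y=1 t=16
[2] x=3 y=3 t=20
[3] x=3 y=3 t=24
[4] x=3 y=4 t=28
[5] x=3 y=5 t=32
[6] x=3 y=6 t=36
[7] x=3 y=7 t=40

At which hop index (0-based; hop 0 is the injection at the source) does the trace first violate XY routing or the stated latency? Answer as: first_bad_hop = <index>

hop 1: step (+0,+1), +4 cyc — ok
hop 2: step (+0,+2), +4 cyc — BAD: non-unit step

first_bad_hop = 2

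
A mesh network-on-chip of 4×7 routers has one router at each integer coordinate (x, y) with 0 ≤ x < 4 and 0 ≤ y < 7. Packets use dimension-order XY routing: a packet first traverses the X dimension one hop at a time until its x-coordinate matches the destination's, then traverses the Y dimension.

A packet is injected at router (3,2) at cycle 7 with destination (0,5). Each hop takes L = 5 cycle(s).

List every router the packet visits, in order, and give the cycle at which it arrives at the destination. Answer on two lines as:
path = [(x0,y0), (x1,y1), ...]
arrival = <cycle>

path = [(3,2), (2,2), (1,2), (0,2), (0,3), (0,4), (0,5)]
arrival = 37

#0 — 3,2 | c7
#1 — 2,2 | c12 | W
#2 — 1,2 | c17 | W
#3 — 0,2 | c22 | W
#4 — 0,3 | c27 | N
#5 — 0,4 | c32 | N
#6 — 0,5 | c37 | N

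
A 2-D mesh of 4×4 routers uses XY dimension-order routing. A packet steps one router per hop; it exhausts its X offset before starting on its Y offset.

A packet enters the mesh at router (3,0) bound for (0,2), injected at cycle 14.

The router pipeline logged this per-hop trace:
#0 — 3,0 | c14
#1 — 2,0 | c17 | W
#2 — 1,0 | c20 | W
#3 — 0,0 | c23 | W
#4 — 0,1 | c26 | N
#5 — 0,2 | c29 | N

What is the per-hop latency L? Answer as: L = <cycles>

Between hops 0 and 1 the cycle counter advances 17 − 14 = 3.
That increment is L by definition: L = 3.

L = 3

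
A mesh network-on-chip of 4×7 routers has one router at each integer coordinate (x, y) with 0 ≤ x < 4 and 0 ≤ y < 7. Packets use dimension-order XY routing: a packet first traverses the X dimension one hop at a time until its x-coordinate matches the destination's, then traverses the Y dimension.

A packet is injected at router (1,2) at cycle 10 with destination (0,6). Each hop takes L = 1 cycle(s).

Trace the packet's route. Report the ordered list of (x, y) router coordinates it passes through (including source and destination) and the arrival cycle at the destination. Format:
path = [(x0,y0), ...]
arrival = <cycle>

path = [(1,2), (0,2), (0,3), (0,4), (0,5), (0,6)]
arrival = 15

[0] x=1 y=2 t=10
[1] x=0 y=2 t=11 →W
[2] x=0 y=3 t=12 →N
[3] x=0 y=4 t=13 →N
[4] x=0 y=5 t=14 →N
[5] x=0 y=6 t=15 →N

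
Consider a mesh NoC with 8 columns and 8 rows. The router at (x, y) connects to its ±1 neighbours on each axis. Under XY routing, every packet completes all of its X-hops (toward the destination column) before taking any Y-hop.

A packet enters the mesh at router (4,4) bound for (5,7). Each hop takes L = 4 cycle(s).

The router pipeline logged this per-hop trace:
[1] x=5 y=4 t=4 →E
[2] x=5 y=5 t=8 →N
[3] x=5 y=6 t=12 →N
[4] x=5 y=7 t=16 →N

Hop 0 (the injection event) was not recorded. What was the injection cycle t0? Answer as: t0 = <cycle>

The first recorded entry is hop 1 at cycle 4.
Therefore t0 = 4 − L = 0.

t0 = 0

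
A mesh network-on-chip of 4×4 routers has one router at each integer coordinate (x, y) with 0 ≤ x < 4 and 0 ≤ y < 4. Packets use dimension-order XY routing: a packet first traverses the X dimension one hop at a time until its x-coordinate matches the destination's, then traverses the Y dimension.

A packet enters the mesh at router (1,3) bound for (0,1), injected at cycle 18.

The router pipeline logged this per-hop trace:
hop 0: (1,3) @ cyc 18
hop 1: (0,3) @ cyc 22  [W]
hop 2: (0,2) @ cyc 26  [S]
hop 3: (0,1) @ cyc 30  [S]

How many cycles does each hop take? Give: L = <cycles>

L = 4

cyc[1] − cyc[0] = 22 − 18 = 4.
One hop costs L cycles, so L = 4.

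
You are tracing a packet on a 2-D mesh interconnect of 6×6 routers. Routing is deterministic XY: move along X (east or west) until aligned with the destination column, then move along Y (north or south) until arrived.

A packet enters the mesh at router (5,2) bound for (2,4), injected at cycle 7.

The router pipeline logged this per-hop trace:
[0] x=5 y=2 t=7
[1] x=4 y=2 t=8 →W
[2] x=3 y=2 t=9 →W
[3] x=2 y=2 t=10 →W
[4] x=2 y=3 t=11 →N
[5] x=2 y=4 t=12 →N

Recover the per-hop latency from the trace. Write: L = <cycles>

From hop 0 (7) to hop 1 (8): +1 cycles.
One hop costs L cycles, so L = 1.

L = 1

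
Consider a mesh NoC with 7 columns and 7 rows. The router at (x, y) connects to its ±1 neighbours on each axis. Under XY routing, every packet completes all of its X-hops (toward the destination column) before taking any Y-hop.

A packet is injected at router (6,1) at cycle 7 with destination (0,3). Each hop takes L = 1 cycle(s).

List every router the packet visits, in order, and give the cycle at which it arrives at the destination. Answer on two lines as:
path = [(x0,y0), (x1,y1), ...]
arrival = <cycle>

path = [(6,1), (5,1), (4,1), (3,1), (2,1), (1,1), (0,1), (0,2), (0,3)]
arrival = 15

  0. router=(6,1) cycle=7 (inject)
  1. router=(5,1) cycle=8 dir=W
  2. router=(4,1) cycle=9 dir=W
  3. router=(3,1) cycle=10 dir=W
  4. router=(2,1) cycle=11 dir=W
  5. router=(1,1) cycle=12 dir=W
  6. router=(0,1) cycle=13 dir=W
  7. router=(0,2) cycle=14 dir=N
  8. router=(0,3) cycle=15 dir=N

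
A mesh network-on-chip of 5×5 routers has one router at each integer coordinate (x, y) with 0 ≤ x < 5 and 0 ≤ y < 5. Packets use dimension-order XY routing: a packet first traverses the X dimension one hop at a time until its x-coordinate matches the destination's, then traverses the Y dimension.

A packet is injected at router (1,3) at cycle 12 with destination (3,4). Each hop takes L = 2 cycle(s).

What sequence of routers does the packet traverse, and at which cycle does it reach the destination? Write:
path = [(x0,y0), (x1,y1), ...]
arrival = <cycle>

path = [(1,3), (2,3), (3,3), (3,4)]
arrival = 18

hop 0: (1,3) @ cyc 12
hop 1: (2,3) @ cyc 14  [E]
hop 2: (3,3) @ cyc 16  [E]
hop 3: (3,4) @ cyc 18  [N]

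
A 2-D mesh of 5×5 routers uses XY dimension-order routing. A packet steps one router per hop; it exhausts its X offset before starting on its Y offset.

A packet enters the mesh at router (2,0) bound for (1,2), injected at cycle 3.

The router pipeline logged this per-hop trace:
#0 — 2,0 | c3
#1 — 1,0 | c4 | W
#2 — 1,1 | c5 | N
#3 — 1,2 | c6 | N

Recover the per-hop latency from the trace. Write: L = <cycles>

From hop 0 (3) to hop 1 (4): +1 cycles.
Each hop adds L, hence L = 1.

L = 1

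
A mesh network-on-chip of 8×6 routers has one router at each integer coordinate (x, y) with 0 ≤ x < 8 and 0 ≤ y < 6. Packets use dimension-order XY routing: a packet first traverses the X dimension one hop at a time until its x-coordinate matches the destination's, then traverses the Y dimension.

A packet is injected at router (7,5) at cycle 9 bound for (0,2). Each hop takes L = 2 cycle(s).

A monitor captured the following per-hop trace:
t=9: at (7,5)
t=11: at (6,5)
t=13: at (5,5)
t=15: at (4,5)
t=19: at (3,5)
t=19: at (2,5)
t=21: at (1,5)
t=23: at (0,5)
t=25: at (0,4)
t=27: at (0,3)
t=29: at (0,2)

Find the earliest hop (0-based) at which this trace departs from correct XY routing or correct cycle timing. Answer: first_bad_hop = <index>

  1: Δx=-1 Δy=+0 Δt=2 [ok]
  2: Δx=-1 Δy=+0 Δt=2 [ok]
  3: Δx=-1 Δy=+0 Δt=2 [ok]
  4: Δx=-1 Δy=+0 Δt=4 [BAD: Δcyc=4≠L]

first_bad_hop = 4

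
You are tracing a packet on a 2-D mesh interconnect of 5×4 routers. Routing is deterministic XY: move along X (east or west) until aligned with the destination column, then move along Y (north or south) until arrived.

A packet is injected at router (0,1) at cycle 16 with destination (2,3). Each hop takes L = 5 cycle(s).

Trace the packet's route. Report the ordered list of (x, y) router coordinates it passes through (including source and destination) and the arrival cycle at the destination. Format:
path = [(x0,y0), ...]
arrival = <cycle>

path = [(0,1), (1,1), (2,1), (2,2), (2,3)]
arrival = 36

t=16: at (0,1)
t=21: at (1,1) after E
t=26: at (2,1) after E
t=31: at (2,2) after N
t=36: at (2,3) after N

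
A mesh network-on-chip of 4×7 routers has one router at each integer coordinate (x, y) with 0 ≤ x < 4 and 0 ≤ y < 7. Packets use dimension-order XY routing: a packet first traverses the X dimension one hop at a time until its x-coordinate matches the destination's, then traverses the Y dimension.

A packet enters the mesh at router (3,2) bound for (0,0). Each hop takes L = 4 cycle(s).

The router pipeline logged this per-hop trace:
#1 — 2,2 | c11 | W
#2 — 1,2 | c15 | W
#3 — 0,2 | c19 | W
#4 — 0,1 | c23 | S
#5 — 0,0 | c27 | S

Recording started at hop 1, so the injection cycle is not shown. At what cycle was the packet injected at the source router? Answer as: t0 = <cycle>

The first recorded entry is hop 1 at cycle 11.
Therefore t0 = 11 − L = 7.

t0 = 7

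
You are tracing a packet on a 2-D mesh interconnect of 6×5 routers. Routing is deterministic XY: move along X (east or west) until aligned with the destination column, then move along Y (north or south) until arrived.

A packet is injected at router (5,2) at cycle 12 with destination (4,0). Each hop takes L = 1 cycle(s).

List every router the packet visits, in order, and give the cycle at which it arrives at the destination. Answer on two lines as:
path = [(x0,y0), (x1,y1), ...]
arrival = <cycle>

  0. router=(5,2) cycle=12 (inject)
  1. router=(4,2) cycle=13 dir=W
  2. router=(4,1) cycle=14 dir=S
  3. router=(4,0) cycle=15 dir=S

path = [(5,2), (4,2), (4,1), (4,0)]
arrival = 15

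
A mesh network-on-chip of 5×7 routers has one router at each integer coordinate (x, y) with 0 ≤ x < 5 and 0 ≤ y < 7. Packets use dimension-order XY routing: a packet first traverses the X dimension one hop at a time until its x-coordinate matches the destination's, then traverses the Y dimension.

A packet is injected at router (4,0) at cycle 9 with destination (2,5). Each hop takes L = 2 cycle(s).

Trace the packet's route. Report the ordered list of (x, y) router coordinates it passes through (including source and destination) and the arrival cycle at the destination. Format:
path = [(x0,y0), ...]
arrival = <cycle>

path = [(4,0), (3,0), (2,0), (2,1), (2,2), (2,3), (2,4), (2,5)]
arrival = 23

  0. router=(4,0) cycle=9 (inject)
  1. router=(3,0) cycle=11 dir=W
  2. router=(2,0) cycle=13 dir=W
  3. router=(2,1) cycle=15 dir=N
  4. router=(2,2) cycle=17 dir=N
  5. router=(2,3) cycle=19 dir=N
  6. router=(2,4) cycle=21 dir=N
  7. router=(2,5) cycle=23 dir=N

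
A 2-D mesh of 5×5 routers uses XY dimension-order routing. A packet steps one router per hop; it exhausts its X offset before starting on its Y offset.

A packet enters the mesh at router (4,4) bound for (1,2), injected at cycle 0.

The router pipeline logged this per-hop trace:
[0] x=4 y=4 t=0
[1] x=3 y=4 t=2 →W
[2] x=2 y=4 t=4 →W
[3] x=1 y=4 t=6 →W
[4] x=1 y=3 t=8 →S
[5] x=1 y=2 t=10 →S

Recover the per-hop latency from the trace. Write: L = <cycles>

L = 2

Between hops 0 and 1 the cycle counter advances 2 − 0 = 2.
One hop costs L cycles, so L = 2.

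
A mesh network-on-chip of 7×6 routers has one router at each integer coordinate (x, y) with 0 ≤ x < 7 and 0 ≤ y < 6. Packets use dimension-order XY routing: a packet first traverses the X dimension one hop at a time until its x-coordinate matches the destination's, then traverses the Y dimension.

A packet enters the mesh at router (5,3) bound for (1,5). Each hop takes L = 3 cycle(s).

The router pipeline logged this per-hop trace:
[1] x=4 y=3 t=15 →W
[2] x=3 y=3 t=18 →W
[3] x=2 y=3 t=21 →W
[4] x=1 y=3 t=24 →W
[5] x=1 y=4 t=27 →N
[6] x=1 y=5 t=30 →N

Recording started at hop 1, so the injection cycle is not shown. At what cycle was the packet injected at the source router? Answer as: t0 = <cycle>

At hop 1 the cycle is 15; in general cyc_k = t0 + kL.
So t0 = 15 − 1·3 = 12.

t0 = 12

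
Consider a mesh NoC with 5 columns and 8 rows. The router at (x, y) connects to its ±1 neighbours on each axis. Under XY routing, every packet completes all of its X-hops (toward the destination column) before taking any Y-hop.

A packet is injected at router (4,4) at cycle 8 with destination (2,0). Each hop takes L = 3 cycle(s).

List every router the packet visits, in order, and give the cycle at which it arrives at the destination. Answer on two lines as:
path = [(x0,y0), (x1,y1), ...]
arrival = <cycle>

hop 0: (4,4) @ cyc 8
hop 1: (3,4) @ cyc 11  [W]
hop 2: (2,4) @ cyc 14  [W]
hop 3: (2,3) @ cyc 17  [S]
hop 4: (2,2) @ cyc 20  [S]
hop 5: (2,1) @ cyc 23  [S]
hop 6: (2,0) @ cyc 26  [S]

path = [(4,4), (3,4), (2,4), (2,3), (2,2), (2,1), (2,0)]
arrival = 26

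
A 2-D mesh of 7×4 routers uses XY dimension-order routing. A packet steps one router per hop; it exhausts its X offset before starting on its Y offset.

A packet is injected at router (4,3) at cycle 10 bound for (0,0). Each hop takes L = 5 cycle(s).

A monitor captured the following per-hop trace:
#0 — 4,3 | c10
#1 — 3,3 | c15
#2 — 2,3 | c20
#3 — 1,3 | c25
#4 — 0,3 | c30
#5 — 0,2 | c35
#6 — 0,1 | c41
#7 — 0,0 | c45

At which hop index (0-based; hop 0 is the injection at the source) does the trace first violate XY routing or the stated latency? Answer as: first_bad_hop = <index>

first_bad_hop = 6

check 1→ d=(-1,0) cyc+5: ok
check 2→ d=(-1,0) cyc+5: ok
check 3→ d=(-1,0) cyc+5: ok
check 4→ d=(-1,0) cyc+5: ok
check 5→ d=(0,-1) cyc+5: ok
check 6→ d=(0,-1) cyc+6: BAD: Δcyc=6≠L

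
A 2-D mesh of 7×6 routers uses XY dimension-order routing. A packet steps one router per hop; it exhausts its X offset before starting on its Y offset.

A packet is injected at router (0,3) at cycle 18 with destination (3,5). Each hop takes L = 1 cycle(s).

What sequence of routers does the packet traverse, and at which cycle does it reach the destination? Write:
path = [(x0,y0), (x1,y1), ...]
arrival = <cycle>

path = [(0,3), (1,3), (2,3), (3,3), (3,4), (3,5)]
arrival = 23

  0. router=(0,3) cycle=18 (inject)
  1. router=(1,3) cycle=19 dir=E
  2. router=(2,3) cycle=20 dir=E
  3. router=(3,3) cycle=21 dir=E
  4. router=(3,4) cycle=22 dir=N
  5. router=(3,5) cycle=23 dir=N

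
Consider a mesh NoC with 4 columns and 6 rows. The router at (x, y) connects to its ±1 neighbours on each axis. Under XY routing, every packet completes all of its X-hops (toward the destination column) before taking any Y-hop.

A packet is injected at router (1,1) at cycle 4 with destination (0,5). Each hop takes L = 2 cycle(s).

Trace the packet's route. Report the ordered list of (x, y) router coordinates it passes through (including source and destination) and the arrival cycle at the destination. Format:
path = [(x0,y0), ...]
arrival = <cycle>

path = [(1,1), (0,1), (0,2), (0,3), (0,4), (0,5)]
arrival = 14

  0. router=(1,1) cycle=4 (inject)
  1. router=(0,1) cycle=6 dir=W
  2. router=(0,2) cycle=8 dir=N
  3. router=(0,3) cycle=10 dir=N
  4. router=(0,4) cycle=12 dir=N
  5. router=(0,5) cycle=14 dir=N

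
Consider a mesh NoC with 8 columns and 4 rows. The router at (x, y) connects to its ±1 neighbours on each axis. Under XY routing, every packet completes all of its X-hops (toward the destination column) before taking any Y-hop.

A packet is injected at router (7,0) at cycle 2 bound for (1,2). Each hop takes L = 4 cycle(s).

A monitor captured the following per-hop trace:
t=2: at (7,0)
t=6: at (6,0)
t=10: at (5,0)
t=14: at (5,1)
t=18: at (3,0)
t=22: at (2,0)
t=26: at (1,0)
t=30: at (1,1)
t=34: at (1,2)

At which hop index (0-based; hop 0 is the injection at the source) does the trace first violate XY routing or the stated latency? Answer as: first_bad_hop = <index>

  1: Δx=-1 Δy=+0 Δt=4 [ok]
  2: Δx=-1 Δy=+0 Δt=4 [ok]
  3: Δx=+0 Δy=+1 Δt=4 [BAD: Y-move but x=5≠1]

first_bad_hop = 3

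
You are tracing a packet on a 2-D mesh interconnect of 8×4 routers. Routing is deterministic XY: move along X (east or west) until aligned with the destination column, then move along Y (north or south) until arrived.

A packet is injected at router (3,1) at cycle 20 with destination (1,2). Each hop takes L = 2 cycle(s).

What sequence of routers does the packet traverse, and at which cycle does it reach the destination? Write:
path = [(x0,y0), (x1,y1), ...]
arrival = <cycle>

[0] x=3 y=1 t=20
[1] x=2 y=1 t=22 →W
[2] x=1 y=1 t=24 →W
[3] x=1 y=2 t=26 →N

path = [(3,1), (2,1), (1,1), (1,2)]
arrival = 26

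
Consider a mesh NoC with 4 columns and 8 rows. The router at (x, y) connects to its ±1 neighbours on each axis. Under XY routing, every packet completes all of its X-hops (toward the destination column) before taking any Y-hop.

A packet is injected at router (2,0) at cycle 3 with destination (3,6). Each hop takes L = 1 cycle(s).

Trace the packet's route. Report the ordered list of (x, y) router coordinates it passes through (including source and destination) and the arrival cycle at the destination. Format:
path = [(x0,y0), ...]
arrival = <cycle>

path = [(2,0), (3,0), (3,1), (3,2), (3,3), (3,4), (3,5), (3,6)]
arrival = 10

[0] x=2 y=0 t=3
[1] x=3 y=0 t=4 →E
[2] x=3 y=1 t=5 →N
[3] x=3 y=2 t=6 →N
[4] x=3 y=3 t=7 →N
[5] x=3 y=4 t=8 →N
[6] x=3 y=5 t=9 →N
[7] x=3 y=6 t=10 →N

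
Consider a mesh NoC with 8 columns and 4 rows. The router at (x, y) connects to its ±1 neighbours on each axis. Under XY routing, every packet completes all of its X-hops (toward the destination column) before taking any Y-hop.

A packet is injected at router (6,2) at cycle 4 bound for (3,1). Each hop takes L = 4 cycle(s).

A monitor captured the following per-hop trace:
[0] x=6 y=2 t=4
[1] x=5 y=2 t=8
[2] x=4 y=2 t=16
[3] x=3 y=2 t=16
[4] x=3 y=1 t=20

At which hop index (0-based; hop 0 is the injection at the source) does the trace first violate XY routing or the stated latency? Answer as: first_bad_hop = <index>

first_bad_hop = 2

[1] (-1,+0) / 4c ⇒ ok
[2] (-1,+0) / 8c ⇒ BAD: Δcyc=8≠L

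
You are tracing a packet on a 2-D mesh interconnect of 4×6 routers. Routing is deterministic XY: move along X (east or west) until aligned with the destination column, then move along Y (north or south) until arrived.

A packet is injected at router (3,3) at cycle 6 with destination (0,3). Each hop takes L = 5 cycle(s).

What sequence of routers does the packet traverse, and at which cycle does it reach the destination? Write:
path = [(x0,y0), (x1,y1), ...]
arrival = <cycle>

t=6: at (3,3)
t=11: at (2,3) after W
t=16: at (1,3) after W
t=21: at (0,3) after W

path = [(3,3), (2,3), (1,3), (0,3)]
arrival = 21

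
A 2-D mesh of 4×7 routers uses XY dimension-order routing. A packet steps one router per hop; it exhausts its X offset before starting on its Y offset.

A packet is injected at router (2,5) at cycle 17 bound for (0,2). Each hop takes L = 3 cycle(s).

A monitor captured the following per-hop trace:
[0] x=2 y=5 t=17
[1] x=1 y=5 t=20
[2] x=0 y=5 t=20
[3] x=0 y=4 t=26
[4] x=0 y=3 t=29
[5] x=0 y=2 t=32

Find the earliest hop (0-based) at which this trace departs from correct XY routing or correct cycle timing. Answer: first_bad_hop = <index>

first_bad_hop = 2

check 1→ d=(-1,0) cyc+3: ok
check 2→ d=(-1,0) cyc+0: BAD: Δcyc=0≠L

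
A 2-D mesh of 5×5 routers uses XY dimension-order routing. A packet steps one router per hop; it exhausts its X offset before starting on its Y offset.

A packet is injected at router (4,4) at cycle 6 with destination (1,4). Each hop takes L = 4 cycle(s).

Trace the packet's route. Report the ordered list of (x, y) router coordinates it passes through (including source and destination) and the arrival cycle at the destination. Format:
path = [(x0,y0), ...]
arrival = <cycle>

src (4,4)  cyc=6
W→(3,4)  cyc=10
W→(2,4)  cyc=14
W→(1,4)  cyc=18

path = [(4,4), (3,4), (2,4), (1,4)]
arrival = 18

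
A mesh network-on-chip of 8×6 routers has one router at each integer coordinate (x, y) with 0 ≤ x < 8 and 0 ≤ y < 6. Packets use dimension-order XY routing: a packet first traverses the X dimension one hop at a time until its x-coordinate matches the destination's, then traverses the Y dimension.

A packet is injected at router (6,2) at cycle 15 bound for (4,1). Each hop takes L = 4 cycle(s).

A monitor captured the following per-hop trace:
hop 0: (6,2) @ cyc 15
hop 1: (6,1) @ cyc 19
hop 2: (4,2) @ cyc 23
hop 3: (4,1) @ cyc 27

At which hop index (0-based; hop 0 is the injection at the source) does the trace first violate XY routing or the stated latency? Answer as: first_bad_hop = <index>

  1: Δx=+0 Δy=-1 Δt=4 [BAD: Y-move but x=6≠4]

first_bad_hop = 1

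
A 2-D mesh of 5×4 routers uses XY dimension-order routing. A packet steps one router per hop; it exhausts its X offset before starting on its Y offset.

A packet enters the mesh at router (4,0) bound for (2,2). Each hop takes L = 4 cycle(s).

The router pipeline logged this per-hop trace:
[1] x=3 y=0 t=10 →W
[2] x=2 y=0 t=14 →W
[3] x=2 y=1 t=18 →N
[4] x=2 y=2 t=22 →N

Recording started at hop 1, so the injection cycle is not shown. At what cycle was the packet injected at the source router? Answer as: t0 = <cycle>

Hop 1 reached at cycle 10; hop k is at t0 + k·L.
Subtract one hop: t0 = 10 − 4 = 6.

t0 = 6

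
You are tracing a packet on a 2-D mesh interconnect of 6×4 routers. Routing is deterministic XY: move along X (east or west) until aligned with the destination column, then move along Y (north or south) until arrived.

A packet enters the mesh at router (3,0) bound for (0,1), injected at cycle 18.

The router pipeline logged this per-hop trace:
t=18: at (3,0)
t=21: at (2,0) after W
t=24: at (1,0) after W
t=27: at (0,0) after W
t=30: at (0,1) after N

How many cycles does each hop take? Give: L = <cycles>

L = 3

From hop 0 (18) to hop 1 (21): +3 cycles.
Each hop adds L, hence L = 3.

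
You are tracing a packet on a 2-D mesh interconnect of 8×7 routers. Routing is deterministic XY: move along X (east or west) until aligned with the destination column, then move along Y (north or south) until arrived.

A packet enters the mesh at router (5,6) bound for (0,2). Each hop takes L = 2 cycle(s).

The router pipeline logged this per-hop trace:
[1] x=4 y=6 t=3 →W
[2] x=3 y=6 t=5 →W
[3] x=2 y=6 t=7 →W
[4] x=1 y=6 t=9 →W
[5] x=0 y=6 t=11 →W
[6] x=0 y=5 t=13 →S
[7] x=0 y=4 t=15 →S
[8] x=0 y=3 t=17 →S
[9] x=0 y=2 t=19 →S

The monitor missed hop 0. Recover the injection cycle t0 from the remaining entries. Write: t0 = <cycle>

t0 = 1

cyc[1] = 3 and cyc[k] = t0 + k·L for every k.
Subtract one hop: t0 = 3 − 2 = 1.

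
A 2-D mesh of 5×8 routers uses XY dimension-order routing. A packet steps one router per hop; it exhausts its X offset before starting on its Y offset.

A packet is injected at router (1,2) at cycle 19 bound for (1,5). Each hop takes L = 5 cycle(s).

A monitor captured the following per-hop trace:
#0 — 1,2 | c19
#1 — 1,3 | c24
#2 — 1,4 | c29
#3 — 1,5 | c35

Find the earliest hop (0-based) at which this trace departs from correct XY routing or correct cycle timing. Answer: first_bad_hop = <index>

check 1→ d=(0,1) cyc+5: ok
check 2→ d=(0,1) cyc+5: ok
check 3→ d=(0,1) cyc+6: BAD: Δcyc=6≠L

first_bad_hop = 3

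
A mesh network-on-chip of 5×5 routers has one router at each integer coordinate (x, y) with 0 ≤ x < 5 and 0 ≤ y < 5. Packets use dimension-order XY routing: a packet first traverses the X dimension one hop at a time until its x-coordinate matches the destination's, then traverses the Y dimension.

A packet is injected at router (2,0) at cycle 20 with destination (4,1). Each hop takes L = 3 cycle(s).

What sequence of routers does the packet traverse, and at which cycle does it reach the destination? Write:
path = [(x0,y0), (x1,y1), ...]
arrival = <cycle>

path = [(2,0), (3,0), (4,0), (4,1)]
arrival = 29

  0. router=(2,0) cycle=20 (inject)
  1. router=(3,0) cycle=23 dir=E
  2. router=(4,0) cycle=26 dir=E
  3. router=(4,1) cycle=29 dir=N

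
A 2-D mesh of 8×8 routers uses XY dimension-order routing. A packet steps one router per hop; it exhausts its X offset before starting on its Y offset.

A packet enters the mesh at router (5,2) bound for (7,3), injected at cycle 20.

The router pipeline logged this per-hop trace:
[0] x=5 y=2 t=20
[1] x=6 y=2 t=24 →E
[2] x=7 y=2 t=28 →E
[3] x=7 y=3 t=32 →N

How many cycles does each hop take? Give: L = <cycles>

Between hops 0 and 1 the cycle counter advances 24 − 20 = 4.
One hop costs L cycles, so L = 4.

L = 4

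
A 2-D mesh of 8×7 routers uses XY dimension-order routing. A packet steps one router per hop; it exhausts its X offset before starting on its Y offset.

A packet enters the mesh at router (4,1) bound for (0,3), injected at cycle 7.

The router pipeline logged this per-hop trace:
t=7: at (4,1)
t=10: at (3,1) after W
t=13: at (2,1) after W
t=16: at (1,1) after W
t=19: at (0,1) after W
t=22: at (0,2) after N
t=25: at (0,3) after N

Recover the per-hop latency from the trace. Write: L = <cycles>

From hop 0 (7) to hop 1 (10): +3 cycles.
That increment is L by definition: L = 3.

L = 3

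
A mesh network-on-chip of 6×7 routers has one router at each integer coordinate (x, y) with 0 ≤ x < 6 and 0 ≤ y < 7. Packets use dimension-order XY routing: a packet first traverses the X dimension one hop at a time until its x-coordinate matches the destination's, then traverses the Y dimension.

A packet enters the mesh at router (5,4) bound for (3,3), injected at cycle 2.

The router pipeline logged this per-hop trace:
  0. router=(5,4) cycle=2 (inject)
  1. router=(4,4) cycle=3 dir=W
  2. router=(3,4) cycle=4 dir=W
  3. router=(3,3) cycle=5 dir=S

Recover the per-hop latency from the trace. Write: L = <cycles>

L = 1

cyc[1] − cyc[0] = 3 − 2 = 1.
One hop costs L cycles, so L = 1.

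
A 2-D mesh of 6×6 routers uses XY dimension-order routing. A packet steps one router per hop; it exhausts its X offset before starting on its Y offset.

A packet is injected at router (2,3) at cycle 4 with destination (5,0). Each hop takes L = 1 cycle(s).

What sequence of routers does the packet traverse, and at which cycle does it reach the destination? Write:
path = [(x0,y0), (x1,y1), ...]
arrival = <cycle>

src (2,3)  cyc=4
E→(3,3)  cyc=5
E→(4,3)  cyc=6
E→(5,3)  cyc=7
S→(5,2)  cyc=8
S→(5,1)  cyc=9
S→(5,0)  cyc=10

path = [(2,3), (3,3), (4,3), (5,3), (5,2), (5,1), (5,0)]
arrival = 10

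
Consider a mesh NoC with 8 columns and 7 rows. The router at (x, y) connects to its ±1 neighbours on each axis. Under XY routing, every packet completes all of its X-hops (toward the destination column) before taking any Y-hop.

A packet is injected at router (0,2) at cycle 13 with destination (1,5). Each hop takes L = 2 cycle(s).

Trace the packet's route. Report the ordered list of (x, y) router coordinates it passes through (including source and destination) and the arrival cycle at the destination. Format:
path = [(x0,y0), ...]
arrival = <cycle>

hop 0: (0,2) @ cyc 13
hop 1: (1,2) @ cyc 15  [E]
hop 2: (1,3) @ cyc 17  [N]
hop 3: (1,4) @ cyc 19  [N]
hop 4: (1,5) @ cyc 21  [N]

path = [(0,2), (1,2), (1,3), (1,4), (1,5)]
arrival = 21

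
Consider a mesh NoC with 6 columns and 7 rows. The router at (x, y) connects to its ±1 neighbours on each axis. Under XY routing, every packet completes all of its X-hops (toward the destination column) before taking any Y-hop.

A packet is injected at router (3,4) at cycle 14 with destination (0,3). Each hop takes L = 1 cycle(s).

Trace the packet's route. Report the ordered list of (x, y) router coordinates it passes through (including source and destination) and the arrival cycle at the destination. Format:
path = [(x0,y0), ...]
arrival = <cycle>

src (3,4)  cyc=14
W→(2,4)  cyc=15
W→(1,4)  cyc=16
W→(0,4)  cyc=17
S→(0,3)  cyc=18

path = [(3,4), (2,4), (1,4), (0,4), (0,3)]
arrival = 18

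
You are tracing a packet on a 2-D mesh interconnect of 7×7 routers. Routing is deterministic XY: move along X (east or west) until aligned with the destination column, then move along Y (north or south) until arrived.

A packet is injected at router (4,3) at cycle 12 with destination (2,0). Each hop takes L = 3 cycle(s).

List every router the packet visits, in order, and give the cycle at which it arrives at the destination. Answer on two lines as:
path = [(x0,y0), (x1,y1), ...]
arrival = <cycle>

  0. router=(4,3) cycle=12 (inject)
  1. router=(3,3) cycle=15 dir=W
  2. router=(2,3) cycle=18 dir=W
  3. router=(2,2) cycle=21 dir=S
  4. router=(2,1) cycle=24 dir=S
  5. router=(2,0) cycle=27 dir=S

path = [(4,3), (3,3), (2,3), (2,2), (2,1), (2,0)]
arrival = 27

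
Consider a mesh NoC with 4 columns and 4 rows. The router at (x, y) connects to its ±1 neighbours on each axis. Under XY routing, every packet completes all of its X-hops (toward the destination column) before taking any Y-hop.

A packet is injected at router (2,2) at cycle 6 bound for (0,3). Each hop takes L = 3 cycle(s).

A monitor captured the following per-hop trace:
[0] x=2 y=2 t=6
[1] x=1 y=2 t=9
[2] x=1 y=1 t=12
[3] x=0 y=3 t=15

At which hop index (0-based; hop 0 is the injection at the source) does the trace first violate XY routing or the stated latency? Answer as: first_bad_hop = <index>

first_bad_hop = 2

hop 1: step (-1,+0), +3 cyc — ok
hop 2: step (+0,-1), +3 cyc — BAD: Y-move but x=1≠0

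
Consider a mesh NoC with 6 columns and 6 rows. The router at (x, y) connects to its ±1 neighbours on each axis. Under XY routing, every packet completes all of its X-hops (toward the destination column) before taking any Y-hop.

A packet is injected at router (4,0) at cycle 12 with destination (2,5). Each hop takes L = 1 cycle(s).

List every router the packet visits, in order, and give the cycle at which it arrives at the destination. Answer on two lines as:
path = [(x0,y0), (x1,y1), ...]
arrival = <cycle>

#0 — 4,0 | c12
#1 — 3,0 | c13 | W
#2 — 2,0 | c14 | W
#3 — 2,1 | c15 | N
#4 — 2,2 | c16 | N
#5 — 2,3 | c17 | N
#6 — 2,4 | c18 | N
#7 — 2,5 | c19 | N

path = [(4,0), (3,0), (2,0), (2,1), (2,2), (2,3), (2,4), (2,5)]
arrival = 19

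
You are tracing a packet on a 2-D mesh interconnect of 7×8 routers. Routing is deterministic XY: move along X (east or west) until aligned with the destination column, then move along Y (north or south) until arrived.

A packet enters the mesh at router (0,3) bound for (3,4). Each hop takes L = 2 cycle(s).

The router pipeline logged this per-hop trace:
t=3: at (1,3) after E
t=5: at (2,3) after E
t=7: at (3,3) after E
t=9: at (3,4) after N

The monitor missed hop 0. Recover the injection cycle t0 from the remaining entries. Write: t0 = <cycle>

t0 = 1

Hop 1 reached at cycle 3; hop k is at t0 + k·L.
Subtract one hop: t0 = 3 − 2 = 1.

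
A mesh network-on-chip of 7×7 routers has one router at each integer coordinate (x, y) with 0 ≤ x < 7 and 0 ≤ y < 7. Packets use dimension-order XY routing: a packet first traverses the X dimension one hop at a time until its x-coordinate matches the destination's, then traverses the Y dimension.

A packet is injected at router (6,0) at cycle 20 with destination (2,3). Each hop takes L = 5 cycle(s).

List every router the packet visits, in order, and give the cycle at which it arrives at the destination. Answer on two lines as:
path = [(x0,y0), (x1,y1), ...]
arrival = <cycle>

src (6,0)  cyc=20
W→(5,0)  cyc=25
W→(4,0)  cyc=30
W→(3,0)  cyc=35
W→(2,0)  cyc=40
N→(2,1)  cyc=45
N→(2,2)  cyc=50
N→(2,3)  cyc=55

path = [(6,0), (5,0), (4,0), (3,0), (2,0), (2,1), (2,2), (2,3)]
arrival = 55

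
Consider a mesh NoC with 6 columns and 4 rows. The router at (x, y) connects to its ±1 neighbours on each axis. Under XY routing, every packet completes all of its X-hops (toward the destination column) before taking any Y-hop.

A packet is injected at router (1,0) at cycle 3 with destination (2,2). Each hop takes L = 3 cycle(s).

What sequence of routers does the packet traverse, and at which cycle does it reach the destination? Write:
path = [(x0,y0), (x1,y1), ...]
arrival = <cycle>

path = [(1,0), (2,0), (2,1), (2,2)]
arrival = 12

hop 0: (1,0) @ cyc 3
hop 1: (2,0) @ cyc 6  [E]
hop 2: (2,1) @ cyc 9  [N]
hop 3: (2,2) @ cyc 12  [N]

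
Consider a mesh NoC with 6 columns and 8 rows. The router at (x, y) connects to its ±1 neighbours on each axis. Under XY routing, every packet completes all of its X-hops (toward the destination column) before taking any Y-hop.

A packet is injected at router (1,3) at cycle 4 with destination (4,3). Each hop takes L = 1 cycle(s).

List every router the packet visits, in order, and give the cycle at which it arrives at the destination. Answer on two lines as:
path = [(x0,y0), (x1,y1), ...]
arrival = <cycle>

path = [(1,3), (2,3), (3,3), (4,3)]
arrival = 7

[0] x=1 y=3 t=4
[1] x=2 y=3 t=5 →E
[2] x=3 y=3 t=6 →E
[3] x=4 y=3 t=7 →E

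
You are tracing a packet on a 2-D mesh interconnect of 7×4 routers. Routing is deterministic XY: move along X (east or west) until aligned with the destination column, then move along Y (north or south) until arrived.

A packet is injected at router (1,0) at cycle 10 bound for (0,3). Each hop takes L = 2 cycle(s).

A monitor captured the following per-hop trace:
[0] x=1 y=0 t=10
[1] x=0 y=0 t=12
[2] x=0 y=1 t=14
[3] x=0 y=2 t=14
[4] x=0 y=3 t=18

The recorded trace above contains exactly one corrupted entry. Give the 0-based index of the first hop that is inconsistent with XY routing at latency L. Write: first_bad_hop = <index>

first_bad_hop = 3

check 1→ d=(-1,0) cyc+2: ok
check 2→ d=(0,1) cyc+2: ok
check 3→ d=(0,1) cyc+0: BAD: Δcyc=0≠L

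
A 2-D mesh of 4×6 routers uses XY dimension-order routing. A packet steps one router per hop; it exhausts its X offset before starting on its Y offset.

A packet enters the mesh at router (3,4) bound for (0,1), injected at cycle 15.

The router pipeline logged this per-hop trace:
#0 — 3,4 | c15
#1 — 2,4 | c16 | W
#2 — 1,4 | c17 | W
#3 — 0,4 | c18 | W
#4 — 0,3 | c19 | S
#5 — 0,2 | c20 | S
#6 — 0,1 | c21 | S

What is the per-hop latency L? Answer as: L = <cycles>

L = 1

Between hops 0 and 1 the cycle counter advances 16 − 15 = 1.
Each hop adds L, hence L = 1.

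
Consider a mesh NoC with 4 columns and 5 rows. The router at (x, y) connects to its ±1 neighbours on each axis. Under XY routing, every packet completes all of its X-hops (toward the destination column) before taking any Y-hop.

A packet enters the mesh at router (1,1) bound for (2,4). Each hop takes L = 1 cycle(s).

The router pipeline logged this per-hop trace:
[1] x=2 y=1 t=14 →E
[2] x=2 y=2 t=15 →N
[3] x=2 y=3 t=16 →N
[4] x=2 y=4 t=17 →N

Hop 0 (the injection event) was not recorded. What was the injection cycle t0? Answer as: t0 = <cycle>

t0 = 13

cyc[1] = 14 and cyc[k] = t0 + k·L for every k.
t0 = cyc[1] − L = 14 − 1 = 13.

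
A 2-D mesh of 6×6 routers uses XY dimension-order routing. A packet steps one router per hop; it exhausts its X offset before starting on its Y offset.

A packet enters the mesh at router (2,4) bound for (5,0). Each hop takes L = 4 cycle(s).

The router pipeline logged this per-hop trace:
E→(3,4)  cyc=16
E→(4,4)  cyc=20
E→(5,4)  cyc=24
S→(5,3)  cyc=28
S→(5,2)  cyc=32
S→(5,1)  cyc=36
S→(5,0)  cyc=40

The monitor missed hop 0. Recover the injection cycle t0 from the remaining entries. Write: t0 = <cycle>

Hop 1 reached at cycle 16; hop k is at t0 + k·L.
t0 = cyc[1] − L = 16 − 4 = 12.

t0 = 12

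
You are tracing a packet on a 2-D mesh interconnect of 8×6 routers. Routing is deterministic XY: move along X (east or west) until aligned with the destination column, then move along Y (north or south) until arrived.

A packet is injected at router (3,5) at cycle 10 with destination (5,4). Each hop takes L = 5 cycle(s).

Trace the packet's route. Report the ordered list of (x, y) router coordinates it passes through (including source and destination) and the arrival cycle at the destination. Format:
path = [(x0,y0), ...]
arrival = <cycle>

path = [(3,5), (4,5), (5,5), (5,4)]
arrival = 25

t=10: at (3,5)
t=15: at (4,5) after E
t=20: at (5,5) after E
t=25: at (5,4) after S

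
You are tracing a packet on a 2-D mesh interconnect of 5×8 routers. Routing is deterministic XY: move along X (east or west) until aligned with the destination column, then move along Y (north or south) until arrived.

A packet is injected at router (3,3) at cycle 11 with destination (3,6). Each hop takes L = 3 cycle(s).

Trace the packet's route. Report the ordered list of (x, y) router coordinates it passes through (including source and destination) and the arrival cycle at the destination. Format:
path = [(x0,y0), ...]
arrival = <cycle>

path = [(3,3), (3,4), (3,5), (3,6)]
arrival = 20

hop 0: (3,3) @ cyc 11
hop 1: (3,4) @ cyc 14  [N]
hop 2: (3,5) @ cyc 17  [N]
hop 3: (3,6) @ cyc 20  [N]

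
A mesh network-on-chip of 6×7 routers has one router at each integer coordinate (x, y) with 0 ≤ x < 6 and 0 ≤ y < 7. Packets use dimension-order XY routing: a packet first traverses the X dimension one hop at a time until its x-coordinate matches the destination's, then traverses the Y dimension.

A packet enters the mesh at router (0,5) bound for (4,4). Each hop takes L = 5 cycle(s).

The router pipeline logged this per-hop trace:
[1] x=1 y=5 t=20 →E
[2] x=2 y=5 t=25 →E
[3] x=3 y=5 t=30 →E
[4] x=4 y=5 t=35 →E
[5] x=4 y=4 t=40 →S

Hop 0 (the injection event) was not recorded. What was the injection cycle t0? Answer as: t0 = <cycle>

t0 = 15

cyc[1] = 20 and cyc[k] = t0 + k·L for every k.
Subtract one hop: t0 = 20 − 5 = 15.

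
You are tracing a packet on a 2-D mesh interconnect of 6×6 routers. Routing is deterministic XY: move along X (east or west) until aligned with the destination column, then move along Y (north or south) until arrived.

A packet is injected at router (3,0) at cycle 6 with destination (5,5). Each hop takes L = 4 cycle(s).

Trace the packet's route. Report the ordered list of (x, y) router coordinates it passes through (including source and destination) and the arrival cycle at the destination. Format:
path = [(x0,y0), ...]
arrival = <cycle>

path = [(3,0), (4,0), (5,0), (5,1), (5,2), (5,3), (5,4), (5,5)]
arrival = 34

src (3,0)  cyc=6
E→(4,0)  cyc=10
E→(5,0)  cyc=14
N→(5,1)  cyc=18
N→(5,2)  cyc=22
N→(5,3)  cyc=26
N→(5,4)  cyc=30
N→(5,5)  cyc=34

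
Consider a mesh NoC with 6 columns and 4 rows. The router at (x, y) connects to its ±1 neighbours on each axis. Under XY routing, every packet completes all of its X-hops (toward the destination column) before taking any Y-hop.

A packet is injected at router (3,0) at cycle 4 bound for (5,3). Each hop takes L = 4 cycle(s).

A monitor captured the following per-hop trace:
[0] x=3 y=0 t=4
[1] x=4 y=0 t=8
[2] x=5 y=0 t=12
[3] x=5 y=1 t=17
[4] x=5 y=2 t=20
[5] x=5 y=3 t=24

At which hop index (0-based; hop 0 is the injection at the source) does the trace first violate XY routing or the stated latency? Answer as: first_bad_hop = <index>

hop 1: step (+1,+0), +4 cyc — ok
hop 2: step (+1,+0), +4 cyc — ok
hop 3: step (+0,+1), +5 cyc — BAD: Δcyc=5≠L

first_bad_hop = 3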